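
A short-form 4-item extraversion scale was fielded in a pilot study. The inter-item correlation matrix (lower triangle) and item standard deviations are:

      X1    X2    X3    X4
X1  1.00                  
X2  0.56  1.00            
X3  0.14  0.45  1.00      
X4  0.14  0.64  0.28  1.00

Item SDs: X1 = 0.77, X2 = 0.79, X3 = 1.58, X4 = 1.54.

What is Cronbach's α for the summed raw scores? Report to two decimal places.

Σσ²ᵢ = 0.77² + 0.79² + 1.58² + 1.54² = 6.0850
Covariances σ_ij = r_ij · s_i · s_j:
  σ(X1,X2) = 0.56 × 0.77 × 0.79 = 0.3406
  σ(X1,X3) = 0.14 × 0.77 × 1.58 = 0.1703
  σ(X1,X4) = 0.14 × 0.77 × 1.54 = 0.1660
  σ(X2,X3) = 0.45 × 0.79 × 1.58 = 0.5617
  σ(X2,X4) = 0.64 × 0.79 × 1.54 = 0.7786
  σ(X3,X4) = 0.28 × 1.58 × 1.54 = 0.6813
σ²_T = Σσ²ᵢ + 2·Σσ_ij = 6.0850 + 2 × 2.6985 = 11.4820
α = (4/3)·(1 − 6.0850/11.4820) = 0.63

Cronbach's α = 0.63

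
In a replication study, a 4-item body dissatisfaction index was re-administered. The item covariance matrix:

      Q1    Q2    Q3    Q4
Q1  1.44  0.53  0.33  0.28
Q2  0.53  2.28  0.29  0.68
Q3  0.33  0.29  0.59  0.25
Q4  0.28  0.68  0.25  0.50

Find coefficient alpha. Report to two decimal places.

α = 0.66

Σσᵢ² = 1.44 + 2.28 + 0.59 + 0.50 = 4.81
Sum of the distinct covariances = 2.36
total variance = 4.81 + 2 × 2.36 = 9.53
α = (k/(k−1))·(1 − Σσᵢ²/total variance) = (4/3)·(1 − 4.81/9.53) = 0.66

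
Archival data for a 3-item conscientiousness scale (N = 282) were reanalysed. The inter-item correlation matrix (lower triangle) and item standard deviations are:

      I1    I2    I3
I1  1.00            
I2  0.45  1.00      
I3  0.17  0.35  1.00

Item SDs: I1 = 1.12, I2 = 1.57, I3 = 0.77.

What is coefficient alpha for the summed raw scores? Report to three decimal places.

Σσ²ᵢ = 1.12² + 1.57² + 0.77² = 4.3122
Covariances σ_ij = r_ij · s_i · s_j:
  σ(I1,I2) = 0.45 × 1.12 × 1.57 = 0.7913
  σ(I1,I3) = 0.17 × 1.12 × 0.77 = 0.1466
  σ(I2,I3) = 0.35 × 1.57 × 0.77 = 0.4231
σ²_T = Σσ²ᵢ + 2·Σσ_ij = 4.3122 + 2 × 1.3610 = 7.0342
α = (3/2)·(1 − 4.3122/7.0342) = 0.580

coefficient alpha = 0.580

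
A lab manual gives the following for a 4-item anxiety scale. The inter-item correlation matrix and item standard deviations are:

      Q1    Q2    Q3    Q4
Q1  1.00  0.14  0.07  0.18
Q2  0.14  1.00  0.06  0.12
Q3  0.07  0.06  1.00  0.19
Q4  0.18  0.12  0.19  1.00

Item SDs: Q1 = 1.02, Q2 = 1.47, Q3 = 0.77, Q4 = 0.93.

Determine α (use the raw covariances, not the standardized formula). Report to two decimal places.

Σσ²ᵢ = 1.02² + 1.47² + 0.77² + 0.93² = 4.6591
Covariances σ_ij = r_ij · s_i · s_j:
  σ(Q1,Q2) = 0.14 × 1.02 × 1.47 = 0.2099
  σ(Q1,Q3) = 0.07 × 1.02 × 0.77 = 0.0550
  σ(Q1,Q4) = 0.18 × 1.02 × 0.93 = 0.1707
  σ(Q2,Q3) = 0.06 × 1.47 × 0.77 = 0.0679
  σ(Q2,Q4) = 0.12 × 1.47 × 0.93 = 0.1641
  σ(Q3,Q4) = 0.19 × 0.77 × 0.93 = 0.1361
σ²_T = Σσ²ᵢ + 2·Σσ_ij = 4.6591 + 2 × 0.8037 = 6.2665
α = (4/3)·(1 − 4.6591/6.2665) = 0.34

α = 0.34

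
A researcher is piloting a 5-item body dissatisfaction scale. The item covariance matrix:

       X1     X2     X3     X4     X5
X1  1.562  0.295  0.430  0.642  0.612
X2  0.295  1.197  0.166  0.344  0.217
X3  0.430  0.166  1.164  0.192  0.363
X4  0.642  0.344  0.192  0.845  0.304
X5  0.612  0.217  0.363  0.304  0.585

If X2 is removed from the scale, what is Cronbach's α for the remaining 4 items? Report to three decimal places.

Remaining items: X1, X3, X4, X5 (k = 4).
Σσᵢ² = 1.562 + 1.164 + 0.845 + 0.585 = 4.156
Var(T) = 4.156 + 2 × 2.543 = 9.242
α (item deleted) = (4/3)·(1 − 4.156/9.242) = 0.734

α = 0.734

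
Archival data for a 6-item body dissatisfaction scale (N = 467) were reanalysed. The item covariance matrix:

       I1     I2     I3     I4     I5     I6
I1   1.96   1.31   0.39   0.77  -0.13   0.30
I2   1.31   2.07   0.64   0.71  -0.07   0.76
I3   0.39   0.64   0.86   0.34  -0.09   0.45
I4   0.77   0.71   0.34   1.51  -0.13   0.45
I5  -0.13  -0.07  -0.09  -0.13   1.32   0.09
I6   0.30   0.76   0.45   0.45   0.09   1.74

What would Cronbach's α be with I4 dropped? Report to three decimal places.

α = 0.598

Remaining items: I1, I2, I3, I5, I6 (k = 5).
sum of item variances = 1.96 + 2.07 + 0.86 + 1.32 + 1.74 = 7.95
σ²_T = 7.95 + 2 × 3.65 = 15.25
α (item deleted) = (5/4)·(1 − 7.95/15.25) = 0.598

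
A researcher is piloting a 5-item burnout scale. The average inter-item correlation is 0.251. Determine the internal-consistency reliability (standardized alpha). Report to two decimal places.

Standardized α = k·r̄ / (1 + (k−1)·r̄) = 5 × 0.251 / (1 + 4 × 0.251)
  = 1.2550 / 2.0040 = 0.63

standardized alpha = 0.63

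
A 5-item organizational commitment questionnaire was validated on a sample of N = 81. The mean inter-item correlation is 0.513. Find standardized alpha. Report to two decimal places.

Standardized α = k·r̄ / (1 + (k−1)·r̄) = 5 × 0.513 / (1 + 4 × 0.513)
  = 2.5650 / 3.0520 = 0.84

α = 0.84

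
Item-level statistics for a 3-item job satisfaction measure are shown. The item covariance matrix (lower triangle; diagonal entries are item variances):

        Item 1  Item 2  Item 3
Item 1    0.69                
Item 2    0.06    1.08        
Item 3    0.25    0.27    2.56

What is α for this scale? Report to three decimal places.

α = 0.317

sum of item variances = 0.69 + 1.08 + 2.56 = 4.33
Σ_{i<j} σ_ij = 0.58
Var(T) = 4.33 + 2 × 0.58 = 5.49
α = (k/(k−1))·(1 − sum of item variances/Var(T)) = (3/2)·(1 − 4.33/5.49) = 0.317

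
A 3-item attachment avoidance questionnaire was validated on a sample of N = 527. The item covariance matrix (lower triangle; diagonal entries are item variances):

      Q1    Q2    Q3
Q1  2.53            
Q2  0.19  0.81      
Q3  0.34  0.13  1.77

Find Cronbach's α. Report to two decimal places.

Σσ²ᵢ = 2.53 + 0.81 + 1.77 = 5.11
Sum of off-diagonal covariances = 0.66
total variance = 5.11 + 2 × 0.66 = 6.43
α = (k/(k−1))·(1 − Σσ²ᵢ/total variance) = (3/2)·(1 − 5.11/6.43) = 0.31

Cronbach's α = 0.31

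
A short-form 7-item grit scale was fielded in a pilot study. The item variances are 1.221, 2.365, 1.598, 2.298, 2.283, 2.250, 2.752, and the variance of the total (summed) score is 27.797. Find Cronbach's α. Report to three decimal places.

Cronbach's α = 0.547

sum of item variances = 1.221 + 2.365 + 1.598 + 2.298 + 2.283 + 2.250 + 2.752 = 14.767
α = (k/(k−1))·(1 − sum of item variances/σ²_total) = (7/6)·(1 − 14.767/27.797) = 0.547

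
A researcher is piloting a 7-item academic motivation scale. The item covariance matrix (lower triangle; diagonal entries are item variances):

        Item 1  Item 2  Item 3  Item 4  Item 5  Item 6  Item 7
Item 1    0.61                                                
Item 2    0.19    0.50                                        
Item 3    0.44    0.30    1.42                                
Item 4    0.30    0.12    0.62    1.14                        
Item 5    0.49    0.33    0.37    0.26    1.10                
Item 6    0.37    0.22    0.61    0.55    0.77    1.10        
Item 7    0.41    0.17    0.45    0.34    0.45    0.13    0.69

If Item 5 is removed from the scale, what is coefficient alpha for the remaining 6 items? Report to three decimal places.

Remaining items: Item 1, Item 2, Item 3, Item 4, Item 6, Item 7 (k = 6).
sum of item variances = 0.61 + 0.50 + 1.42 + 1.14 + 1.10 + 0.69 = 5.46
total variance = 5.46 + 2 × 5.22 = 15.90
α (item deleted) = (6/5)·(1 − 5.46/15.90) = 0.788

α = 0.788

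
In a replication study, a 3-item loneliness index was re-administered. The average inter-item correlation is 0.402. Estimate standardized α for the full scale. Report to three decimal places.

α = 0.669

Standardized α = k·r̄ / (1 + (k−1)·r̄) = 3 × 0.402 / (1 + 2 × 0.402)
  = 1.2060 / 1.8040 = 0.669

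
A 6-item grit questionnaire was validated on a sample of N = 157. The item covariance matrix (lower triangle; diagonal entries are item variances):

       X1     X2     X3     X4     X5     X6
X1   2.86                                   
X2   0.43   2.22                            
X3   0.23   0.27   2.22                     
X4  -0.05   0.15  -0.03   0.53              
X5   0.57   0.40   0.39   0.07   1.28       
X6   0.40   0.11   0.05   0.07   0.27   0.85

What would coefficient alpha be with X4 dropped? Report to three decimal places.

α = 0.498

Remaining items: X1, X2, X3, X5, X6 (k = 5).
sum of item variances = 2.86 + 2.22 + 2.22 + 1.28 + 0.85 = 9.43
total variance = 9.43 + 2 × 3.12 = 15.67
α (item deleted) = (5/4)·(1 − 9.43/15.67) = 0.498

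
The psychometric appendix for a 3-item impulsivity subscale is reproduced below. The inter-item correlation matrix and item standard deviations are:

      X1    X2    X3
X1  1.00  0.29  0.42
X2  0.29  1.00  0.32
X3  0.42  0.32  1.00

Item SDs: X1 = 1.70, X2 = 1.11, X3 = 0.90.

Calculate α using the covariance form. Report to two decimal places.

α = 0.57

Σσ²ᵢ = 1.70² + 1.11² + 0.90² = 4.9321
Covariances σ_ij = r_ij · s_i · s_j:
  σ(X1,X2) = 0.29 × 1.70 × 1.11 = 0.5472
  σ(X1,X3) = 0.42 × 1.70 × 0.90 = 0.6426
  σ(X2,X3) = 0.32 × 1.11 × 0.90 = 0.3197
σ²_T = Σσ²ᵢ + 2·Σσ_ij = 4.9321 + 2 × 1.5095 = 7.9511
α = (3/2)·(1 − 4.9321/7.9511) = 0.57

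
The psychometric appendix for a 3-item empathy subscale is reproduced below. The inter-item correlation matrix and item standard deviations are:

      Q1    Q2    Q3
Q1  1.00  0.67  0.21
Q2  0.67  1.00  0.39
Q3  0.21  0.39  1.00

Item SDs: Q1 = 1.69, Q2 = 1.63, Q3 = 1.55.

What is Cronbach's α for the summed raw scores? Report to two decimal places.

Σσ²ᵢ = 1.69² + 1.63² + 1.55² = 7.9155
Covariances σ_ij = r_ij · s_i · s_j:
  σ(Q1,Q2) = 0.67 × 1.69 × 1.63 = 1.8456
  σ(Q1,Q3) = 0.21 × 1.69 × 1.55 = 0.5501
  σ(Q2,Q3) = 0.39 × 1.63 × 1.55 = 0.9853
σ²_T = Σσ²ᵢ + 2·Σσ_ij = 7.9155 + 2 × 3.3810 = 14.6775
α = (3/2)·(1 − 7.9155/14.6775) = 0.69

Cronbach's α = 0.69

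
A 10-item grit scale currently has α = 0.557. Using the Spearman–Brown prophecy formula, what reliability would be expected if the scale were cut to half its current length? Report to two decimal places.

predicted reliability = 0.39

Length factor m = 1/2
α' = m·α / (1 − (1−m)·α)
   = 1/2 × 0.557 / (1 − (1 − 1/2) × 0.557)
   = 0.2785 / 0.7215 = 0.39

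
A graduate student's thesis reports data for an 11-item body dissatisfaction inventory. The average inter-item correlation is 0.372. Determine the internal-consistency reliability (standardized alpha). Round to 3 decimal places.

α = 0.867

Standardized α = k·r̄ / (1 + (k−1)·r̄) = 11 × 0.372 / (1 + 10 × 0.372)
  = 4.0920 / 4.7200 = 0.867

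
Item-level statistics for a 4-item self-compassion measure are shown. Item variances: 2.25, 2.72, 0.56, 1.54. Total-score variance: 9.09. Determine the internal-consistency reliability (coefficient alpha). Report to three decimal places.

ΣVar(i) = 2.25 + 2.72 + 0.56 + 1.54 = 7.07
α = (k/(k−1))·(1 − ΣVar(i)/total variance) = (4/3)·(1 − 7.07/9.09) = 0.296

coefficient alpha = 0.296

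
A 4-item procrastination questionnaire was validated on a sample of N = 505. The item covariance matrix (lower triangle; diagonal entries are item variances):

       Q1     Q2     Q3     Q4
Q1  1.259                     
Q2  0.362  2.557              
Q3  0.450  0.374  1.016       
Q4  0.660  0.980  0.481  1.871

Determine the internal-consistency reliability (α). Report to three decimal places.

ΣVar(i) = 1.259 + 2.557 + 1.016 + 1.871 = 6.703
Sum of the distinct covariances = 3.307
total variance = 6.703 + 2 × 3.307 = 13.317
α = (k/(k−1))·(1 − ΣVar(i)/total variance) = (4/3)·(1 − 6.703/13.317) = 0.662

α = 0.662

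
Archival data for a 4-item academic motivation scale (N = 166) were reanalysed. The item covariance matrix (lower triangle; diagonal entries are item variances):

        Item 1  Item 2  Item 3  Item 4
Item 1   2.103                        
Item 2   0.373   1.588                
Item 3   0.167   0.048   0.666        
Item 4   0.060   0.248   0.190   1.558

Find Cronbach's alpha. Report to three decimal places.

α = 0.358

sum of item variances = 2.103 + 1.588 + 0.666 + 1.558 = 5.915
Sum of the distinct covariances = 1.086
Var(T) = 5.915 + 2 × 1.086 = 8.087
α = (k/(k−1))·(1 − sum of item variances/Var(T)) = (4/3)·(1 − 5.915/8.087) = 0.358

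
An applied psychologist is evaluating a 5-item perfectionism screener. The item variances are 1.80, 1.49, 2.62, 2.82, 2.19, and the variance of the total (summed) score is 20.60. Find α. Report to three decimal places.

Σσ²ᵢ = 1.80 + 1.49 + 2.62 + 2.82 + 2.19 = 10.92
α = (k/(k−1))·(1 − Σσ²ᵢ/σ²_total) = (5/4)·(1 − 10.92/20.60) = 0.587

α = 0.587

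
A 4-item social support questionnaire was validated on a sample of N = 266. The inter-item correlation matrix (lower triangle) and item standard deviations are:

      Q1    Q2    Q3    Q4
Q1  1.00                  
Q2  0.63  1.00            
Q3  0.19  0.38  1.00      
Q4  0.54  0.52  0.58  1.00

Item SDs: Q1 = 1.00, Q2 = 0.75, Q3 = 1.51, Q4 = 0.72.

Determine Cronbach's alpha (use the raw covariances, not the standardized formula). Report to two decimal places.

α = 0.71

Σσ²ᵢ = 1.00² + 0.75² + 1.51² + 0.72² = 4.3610
Covariances σ_ij = r_ij · s_i · s_j:
  σ(Q1,Q2) = 0.63 × 1.00 × 0.75 = 0.4725
  σ(Q1,Q3) = 0.19 × 1.00 × 1.51 = 0.2869
  σ(Q1,Q4) = 0.54 × 1.00 × 0.72 = 0.3888
  σ(Q2,Q3) = 0.38 × 0.75 × 1.51 = 0.4304
  σ(Q2,Q4) = 0.52 × 0.75 × 0.72 = 0.2808
  σ(Q3,Q4) = 0.58 × 1.51 × 0.72 = 0.6306
σ²_T = Σσ²ᵢ + 2·Σσ_ij = 4.3610 + 2 × 2.4900 = 9.3410
α = (4/3)·(1 − 4.3610/9.3410) = 0.71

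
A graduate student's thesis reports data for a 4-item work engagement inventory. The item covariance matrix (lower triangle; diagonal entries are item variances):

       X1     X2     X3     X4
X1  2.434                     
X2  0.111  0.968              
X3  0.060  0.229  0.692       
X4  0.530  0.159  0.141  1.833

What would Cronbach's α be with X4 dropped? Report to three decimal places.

Remaining items: X1, X2, X3 (k = 3).
sum of item variances = 2.434 + 0.968 + 0.692 = 4.094
total variance = 4.094 + 2 × 0.400 = 4.894
α (item deleted) = (3/2)·(1 − 4.094/4.894) = 0.245

α = 0.245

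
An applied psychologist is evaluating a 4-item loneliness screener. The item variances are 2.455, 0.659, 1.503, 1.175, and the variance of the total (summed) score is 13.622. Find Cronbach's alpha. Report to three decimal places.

Σσᵢ² = 2.455 + 0.659 + 1.503 + 1.175 = 5.792
α = (k/(k−1))·(1 − Σσᵢ²/total variance) = (4/3)·(1 − 5.792/13.622) = 0.766

Cronbach's alpha = 0.766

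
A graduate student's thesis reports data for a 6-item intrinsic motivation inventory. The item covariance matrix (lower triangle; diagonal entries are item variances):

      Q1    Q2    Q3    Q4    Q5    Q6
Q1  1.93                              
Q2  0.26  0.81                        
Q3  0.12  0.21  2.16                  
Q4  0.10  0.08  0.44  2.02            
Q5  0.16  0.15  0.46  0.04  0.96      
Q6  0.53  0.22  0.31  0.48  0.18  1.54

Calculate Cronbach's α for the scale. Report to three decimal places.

α = 0.531

Σσ²ᵢ = 1.93 + 0.81 + 2.16 + 2.02 + 0.96 + 1.54 = 9.42
Sum of the distinct covariances = 3.74
σ²_T = 9.42 + 2 × 3.74 = 16.90
α = (k/(k−1))·(1 − Σσ²ᵢ/σ²_T) = (6/5)·(1 − 9.42/16.90) = 0.531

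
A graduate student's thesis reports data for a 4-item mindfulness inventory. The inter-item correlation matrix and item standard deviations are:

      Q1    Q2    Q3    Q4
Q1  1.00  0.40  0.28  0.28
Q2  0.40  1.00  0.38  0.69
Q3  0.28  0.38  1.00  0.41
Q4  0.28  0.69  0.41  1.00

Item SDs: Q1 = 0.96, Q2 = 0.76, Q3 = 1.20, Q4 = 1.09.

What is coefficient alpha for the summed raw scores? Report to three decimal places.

Σσ²ᵢ = 0.96² + 0.76² + 1.20² + 1.09² = 4.1273
Covariances σ_ij = r_ij · s_i · s_j:
  σ(Q1,Q2) = 0.40 × 0.96 × 0.76 = 0.2918
  σ(Q1,Q3) = 0.28 × 0.96 × 1.20 = 0.3226
  σ(Q1,Q4) = 0.28 × 0.96 × 1.09 = 0.2930
  σ(Q2,Q3) = 0.38 × 0.76 × 1.20 = 0.3466
  σ(Q2,Q4) = 0.69 × 0.76 × 1.09 = 0.5716
  σ(Q3,Q4) = 0.41 × 1.20 × 1.09 = 0.5363
σ²_T = Σσ²ᵢ + 2·Σσ_ij = 4.1273 + 2 × 2.3619 = 8.8511
α = (4/3)·(1 − 4.1273/8.8511) = 0.712

α = 0.712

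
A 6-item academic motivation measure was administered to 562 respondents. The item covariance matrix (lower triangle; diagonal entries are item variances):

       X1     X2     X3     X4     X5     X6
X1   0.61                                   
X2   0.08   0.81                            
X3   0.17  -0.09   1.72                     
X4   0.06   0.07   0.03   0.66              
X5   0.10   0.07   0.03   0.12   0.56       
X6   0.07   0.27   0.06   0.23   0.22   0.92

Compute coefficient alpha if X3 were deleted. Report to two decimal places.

α = 0.53

Remaining items: X1, X2, X4, X5, X6 (k = 5).
ΣVar(i) = 0.61 + 0.81 + 0.66 + 0.56 + 0.92 = 3.56
σ²_total = 3.56 + 2 × 1.29 = 6.14
α (item deleted) = (5/4)·(1 − 3.56/6.14) = 0.53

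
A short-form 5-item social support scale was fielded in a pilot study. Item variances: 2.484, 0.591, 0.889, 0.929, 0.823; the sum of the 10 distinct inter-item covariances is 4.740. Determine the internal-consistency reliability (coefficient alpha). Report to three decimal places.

sum of item variances = 2.484 + 0.591 + 0.889 + 0.929 + 0.823 = 5.716
Sum of distinct covariances = 4.740
σ²_total = sum of item variances + 2·Σcov = 5.716 + 2 × 4.740 = 15.196
α = (5/4)·(1 − 5.716/15.196) = 0.780

coefficient alpha = 0.780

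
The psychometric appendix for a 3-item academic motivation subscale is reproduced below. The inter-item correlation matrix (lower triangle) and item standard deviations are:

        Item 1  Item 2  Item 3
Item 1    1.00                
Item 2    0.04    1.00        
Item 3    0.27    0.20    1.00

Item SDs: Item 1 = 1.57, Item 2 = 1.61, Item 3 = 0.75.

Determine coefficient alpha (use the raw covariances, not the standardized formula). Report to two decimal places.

Σσ²ᵢ = 1.57² + 1.61² + 0.75² = 5.6195
Covariances σ_ij = r_ij · s_i · s_j:
  σ(Item 1,Item 2) = 0.04 × 1.57 × 1.61 = 0.1011
  σ(Item 1,Item 3) = 0.27 × 1.57 × 0.75 = 0.3179
  σ(Item 2,Item 3) = 0.20 × 1.61 × 0.75 = 0.2415
σ²_T = Σσ²ᵢ + 2·Σσ_ij = 5.6195 + 2 × 0.6605 = 6.9405
α = (3/2)·(1 − 5.6195/6.9405) = 0.29

coefficient alpha = 0.29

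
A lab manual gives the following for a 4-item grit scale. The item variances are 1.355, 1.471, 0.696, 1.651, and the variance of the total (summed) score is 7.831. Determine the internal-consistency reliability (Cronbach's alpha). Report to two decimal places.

sum of item variances = 1.355 + 1.471 + 0.696 + 1.651 = 5.173
α = (k/(k−1))·(1 − sum of item variances/σ²_T) = (4/3)·(1 − 5.173/7.831) = 0.45

α = 0.45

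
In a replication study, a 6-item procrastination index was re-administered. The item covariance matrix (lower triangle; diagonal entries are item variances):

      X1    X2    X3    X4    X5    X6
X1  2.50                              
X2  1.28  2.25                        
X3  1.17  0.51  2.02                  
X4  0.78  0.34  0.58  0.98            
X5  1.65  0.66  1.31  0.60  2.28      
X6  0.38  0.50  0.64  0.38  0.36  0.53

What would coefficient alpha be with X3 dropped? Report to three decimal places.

Remaining items: X1, X2, X4, X5, X6 (k = 5).
Σσᵢ² = 2.50 + 2.25 + 0.98 + 2.28 + 0.53 = 8.54
σ²_T = 8.54 + 2 × 6.93 = 22.40
α (item deleted) = (5/4)·(1 − 8.54/22.40) = 0.773

coefficient alpha = 0.773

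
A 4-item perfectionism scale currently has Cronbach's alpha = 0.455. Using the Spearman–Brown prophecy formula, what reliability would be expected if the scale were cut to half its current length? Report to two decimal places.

predicted reliability = 0.29

Length factor m = 1/2
α' = m·α / (1 − (1−m)·α)
   = 1/2 × 0.455 / (1 − (1 − 1/2) × 0.455)
   = 0.2275 / 0.7725 = 0.29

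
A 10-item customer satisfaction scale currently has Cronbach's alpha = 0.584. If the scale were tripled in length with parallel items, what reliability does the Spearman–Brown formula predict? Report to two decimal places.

predicted reliability = 0.81

Length factor m = 3
α' = m·α / (1 + (m−1)·α)
   = 3 × 0.584 / (1 + (3 − 1) × 0.584)
   = 1.7520 / 2.1680 = 0.81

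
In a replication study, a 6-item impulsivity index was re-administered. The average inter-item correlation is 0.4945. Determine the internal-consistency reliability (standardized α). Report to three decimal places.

standardized α = 0.854

Standardized α = k·r̄ / (1 + (k−1)·r̄) = 6 × 0.4945 / (1 + 5 × 0.4945)
  = 2.9670 / 3.4725 = 0.854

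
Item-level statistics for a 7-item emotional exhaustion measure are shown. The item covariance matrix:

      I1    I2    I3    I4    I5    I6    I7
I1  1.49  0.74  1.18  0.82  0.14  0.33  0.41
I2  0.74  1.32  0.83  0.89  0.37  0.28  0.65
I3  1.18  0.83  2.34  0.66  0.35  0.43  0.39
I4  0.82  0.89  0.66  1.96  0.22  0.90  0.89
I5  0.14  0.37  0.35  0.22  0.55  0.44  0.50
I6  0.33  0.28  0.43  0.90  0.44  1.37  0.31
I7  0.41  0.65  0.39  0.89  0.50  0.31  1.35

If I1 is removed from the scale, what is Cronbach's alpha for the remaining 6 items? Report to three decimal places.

α = 0.775

Remaining items: I2, I3, I4, I5, I6, I7 (k = 6).
sum of item variances = 1.32 + 2.34 + 1.96 + 0.55 + 1.37 + 1.35 = 8.89
total variance = 8.89 + 2 × 8.11 = 25.11
α (item deleted) = (6/5)·(1 − 8.89/25.11) = 0.775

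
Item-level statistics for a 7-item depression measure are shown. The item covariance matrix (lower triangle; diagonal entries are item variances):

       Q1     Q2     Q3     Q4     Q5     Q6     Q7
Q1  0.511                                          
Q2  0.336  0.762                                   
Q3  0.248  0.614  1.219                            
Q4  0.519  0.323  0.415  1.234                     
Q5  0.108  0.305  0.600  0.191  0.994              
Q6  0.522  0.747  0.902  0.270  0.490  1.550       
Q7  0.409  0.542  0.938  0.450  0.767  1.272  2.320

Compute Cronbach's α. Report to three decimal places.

sum of item variances = 0.511 + 0.762 + 1.219 + 1.234 + 0.994 + 1.550 + 2.320 = 8.590
Sum of the distinct covariances = 10.968
σ²_total = 8.590 + 2 × 10.968 = 30.526
α = (k/(k−1))·(1 − sum of item variances/σ²_total) = (7/6)·(1 − 8.590/30.526) = 0.838

α = 0.838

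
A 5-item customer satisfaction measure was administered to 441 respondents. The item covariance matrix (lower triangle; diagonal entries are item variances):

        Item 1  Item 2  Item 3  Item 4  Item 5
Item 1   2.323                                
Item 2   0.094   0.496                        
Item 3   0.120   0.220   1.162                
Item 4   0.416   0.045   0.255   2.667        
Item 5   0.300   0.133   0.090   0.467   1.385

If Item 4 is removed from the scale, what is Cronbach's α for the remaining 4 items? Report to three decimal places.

Remaining items: Item 1, Item 2, Item 3, Item 5 (k = 4).
sum of item variances = 2.323 + 0.496 + 1.162 + 1.385 = 5.366
Var(T) = 5.366 + 2 × 0.957 = 7.280
α (item deleted) = (4/3)·(1 − 5.366/7.280) = 0.351

Cronbach's α = 0.351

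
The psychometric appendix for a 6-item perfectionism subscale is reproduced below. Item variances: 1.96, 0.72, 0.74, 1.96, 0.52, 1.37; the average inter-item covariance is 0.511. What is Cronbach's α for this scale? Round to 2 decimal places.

α = 0.81

Σσᵢ² = 1.96 + 0.72 + 0.74 + 1.96 + 0.52 + 1.37 = 7.27
Sum of the 15 distinct covariances = 15 × 0.511 = 7.665
total variance = Σσᵢ² + 2·Σcov = 7.27 + 2 × 7.665 = 22.600
α = (6/5)·(1 − 7.27/22.600) = 0.81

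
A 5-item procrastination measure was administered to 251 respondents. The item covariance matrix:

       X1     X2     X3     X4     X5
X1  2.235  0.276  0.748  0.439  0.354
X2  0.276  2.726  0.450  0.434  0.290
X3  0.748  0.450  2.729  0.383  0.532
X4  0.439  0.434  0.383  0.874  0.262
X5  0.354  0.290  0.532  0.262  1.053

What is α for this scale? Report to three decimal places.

sum of item variances = 2.235 + 2.726 + 2.729 + 0.874 + 1.053 = 9.617
Sum of the distinct covariances = 4.168
total variance = 9.617 + 2 × 4.168 = 17.953
α = (k/(k−1))·(1 − sum of item variances/total variance) = (5/4)·(1 − 9.617/17.953) = 0.580

α = 0.580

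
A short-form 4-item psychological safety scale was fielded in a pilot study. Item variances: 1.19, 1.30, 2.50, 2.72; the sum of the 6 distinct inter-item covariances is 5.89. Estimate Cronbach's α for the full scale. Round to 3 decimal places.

sum of item variances = 1.19 + 1.30 + 2.50 + 2.72 = 7.71
Sum of distinct covariances = 5.89
σ²_total = sum of item variances + 2·Σcov = 7.71 + 2 × 5.89 = 19.49
α = (4/3)·(1 − 7.71/19.49) = 0.806

Cronbach's α = 0.806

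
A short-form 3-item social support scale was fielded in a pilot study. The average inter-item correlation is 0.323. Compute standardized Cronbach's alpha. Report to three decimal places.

Standardized α = k·r̄ / (1 + (k−1)·r̄) = 3 × 0.323 / (1 + 2 × 0.323)
  = 0.9690 / 1.6460 = 0.589

standardized Cronbach's alpha = 0.589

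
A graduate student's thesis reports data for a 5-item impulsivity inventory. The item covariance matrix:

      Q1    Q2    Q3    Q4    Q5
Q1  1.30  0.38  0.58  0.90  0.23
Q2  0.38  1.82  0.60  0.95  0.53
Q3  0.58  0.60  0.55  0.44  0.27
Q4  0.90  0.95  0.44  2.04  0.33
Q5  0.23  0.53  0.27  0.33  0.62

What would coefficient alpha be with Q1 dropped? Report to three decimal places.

Remaining items: Q2, Q3, Q4, Q5 (k = 4).
Σσ²ᵢ = 1.82 + 0.55 + 2.04 + 0.62 = 5.03
σ²_T = 5.03 + 2 × 3.12 = 11.27
α (item deleted) = (4/3)·(1 − 5.03/11.27) = 0.738

α = 0.738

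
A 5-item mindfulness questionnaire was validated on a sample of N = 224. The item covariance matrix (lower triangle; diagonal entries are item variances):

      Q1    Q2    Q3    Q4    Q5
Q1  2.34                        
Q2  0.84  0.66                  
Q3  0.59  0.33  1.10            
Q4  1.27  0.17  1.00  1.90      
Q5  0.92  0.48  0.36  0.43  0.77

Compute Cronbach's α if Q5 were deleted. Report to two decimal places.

Cronbach's α = 0.78

Remaining items: Q1, Q2, Q3, Q4 (k = 4).
ΣVar(i) = 2.34 + 0.66 + 1.10 + 1.90 = 6.00
Var(T) = 6.00 + 2 × 4.20 = 14.40
α (item deleted) = (4/3)·(1 − 6.00/14.40) = 0.78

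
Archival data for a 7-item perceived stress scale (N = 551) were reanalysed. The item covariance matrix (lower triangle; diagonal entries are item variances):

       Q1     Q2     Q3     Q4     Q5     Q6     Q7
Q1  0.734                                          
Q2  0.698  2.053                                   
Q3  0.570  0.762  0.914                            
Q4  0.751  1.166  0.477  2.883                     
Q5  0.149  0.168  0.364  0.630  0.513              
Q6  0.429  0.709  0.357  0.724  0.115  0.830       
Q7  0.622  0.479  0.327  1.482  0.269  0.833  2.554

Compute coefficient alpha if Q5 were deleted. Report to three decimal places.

Remaining items: Q1, Q2, Q3, Q4, Q6, Q7 (k = 6).
Σσ²ᵢ = 0.734 + 2.053 + 0.914 + 2.883 + 0.830 + 2.554 = 9.968
Var(T) = 9.968 + 2 × 10.386 = 30.740
α (item deleted) = (6/5)·(1 − 9.968/30.740) = 0.811

coefficient alpha = 0.811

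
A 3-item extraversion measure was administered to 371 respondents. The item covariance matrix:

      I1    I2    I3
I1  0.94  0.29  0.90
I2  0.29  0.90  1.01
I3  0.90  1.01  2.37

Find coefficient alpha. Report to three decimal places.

ΣVar(i) = 0.94 + 0.90 + 2.37 = 4.21
Σ_{i<j} σ_ij = 2.20
total variance = 4.21 + 2 × 2.20 = 8.61
α = (k/(k−1))·(1 − ΣVar(i)/total variance) = (3/2)·(1 − 4.21/8.61) = 0.767

α = 0.767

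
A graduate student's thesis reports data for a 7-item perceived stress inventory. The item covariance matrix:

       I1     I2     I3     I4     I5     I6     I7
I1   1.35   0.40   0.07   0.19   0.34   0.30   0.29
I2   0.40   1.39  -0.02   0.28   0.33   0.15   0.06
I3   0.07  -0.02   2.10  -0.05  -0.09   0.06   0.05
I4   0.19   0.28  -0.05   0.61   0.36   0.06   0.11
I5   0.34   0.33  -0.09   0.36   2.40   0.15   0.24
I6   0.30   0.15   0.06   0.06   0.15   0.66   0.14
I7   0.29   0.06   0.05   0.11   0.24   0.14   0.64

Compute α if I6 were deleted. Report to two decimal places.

α = 0.45

Remaining items: I1, I2, I3, I4, I5, I7 (k = 6).
ΣVar(i) = 1.35 + 1.39 + 2.10 + 0.61 + 2.40 + 0.64 = 8.49
total variance = 8.49 + 2 × 2.56 = 13.61
α (item deleted) = (6/5)·(1 − 8.49/13.61) = 0.45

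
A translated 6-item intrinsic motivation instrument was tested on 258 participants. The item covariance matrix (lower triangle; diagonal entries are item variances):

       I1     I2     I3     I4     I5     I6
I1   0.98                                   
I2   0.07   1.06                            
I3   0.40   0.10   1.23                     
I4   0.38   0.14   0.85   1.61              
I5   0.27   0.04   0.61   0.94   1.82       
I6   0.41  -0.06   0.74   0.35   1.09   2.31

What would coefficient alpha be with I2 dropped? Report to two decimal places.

coefficient alpha = 0.75

Remaining items: I1, I3, I4, I5, I6 (k = 5).
sum of item variances = 0.98 + 1.23 + 1.61 + 1.82 + 2.31 = 7.95
Var(T) = 7.95 + 2 × 6.04 = 20.03
α (item deleted) = (5/4)·(1 − 7.95/20.03) = 0.75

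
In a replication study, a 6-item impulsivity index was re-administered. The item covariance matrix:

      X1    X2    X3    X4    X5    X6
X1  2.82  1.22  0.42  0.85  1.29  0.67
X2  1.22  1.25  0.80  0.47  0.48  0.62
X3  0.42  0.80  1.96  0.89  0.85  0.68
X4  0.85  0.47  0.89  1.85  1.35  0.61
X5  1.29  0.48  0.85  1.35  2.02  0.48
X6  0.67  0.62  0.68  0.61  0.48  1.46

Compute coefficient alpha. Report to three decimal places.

sum of item variances = 2.82 + 1.25 + 1.96 + 1.85 + 2.02 + 1.46 = 11.36
Σ_{i<j} σ_ij = 11.68
σ²_total = 11.36 + 2 × 11.68 = 34.72
α = (k/(k−1))·(1 − sum of item variances/σ²_total) = (6/5)·(1 − 11.36/34.72) = 0.807

α = 0.807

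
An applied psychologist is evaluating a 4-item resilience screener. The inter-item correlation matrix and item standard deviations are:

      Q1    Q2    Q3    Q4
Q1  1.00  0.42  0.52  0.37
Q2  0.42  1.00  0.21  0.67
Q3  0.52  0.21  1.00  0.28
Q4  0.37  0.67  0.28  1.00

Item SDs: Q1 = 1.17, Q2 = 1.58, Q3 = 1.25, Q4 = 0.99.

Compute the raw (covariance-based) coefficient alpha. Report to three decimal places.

Σσ²ᵢ = 1.17² + 1.58² + 1.25² + 0.99² = 6.4079
Covariances σ_ij = r_ij · s_i · s_j:
  σ(Q1,Q2) = 0.42 × 1.17 × 1.58 = 0.7764
  σ(Q1,Q3) = 0.52 × 1.17 × 1.25 = 0.7605
  σ(Q1,Q4) = 0.37 × 1.17 × 0.99 = 0.4286
  σ(Q2,Q3) = 0.21 × 1.58 × 1.25 = 0.4147
  σ(Q2,Q4) = 0.67 × 1.58 × 0.99 = 1.0480
  σ(Q3,Q4) = 0.28 × 1.25 × 0.99 = 0.3465
σ²_T = Σσ²ᵢ + 2·Σσ_ij = 6.4079 + 2 × 3.7747 = 13.9573
α = (4/3)·(1 − 6.4079/13.9573) = 0.721

α = 0.721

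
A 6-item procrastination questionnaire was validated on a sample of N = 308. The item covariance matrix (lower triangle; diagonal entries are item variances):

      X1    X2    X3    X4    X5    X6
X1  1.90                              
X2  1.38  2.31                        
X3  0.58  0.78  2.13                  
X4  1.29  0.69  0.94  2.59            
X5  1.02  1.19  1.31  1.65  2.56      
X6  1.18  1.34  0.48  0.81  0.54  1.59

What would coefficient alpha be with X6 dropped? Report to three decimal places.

coefficient alpha = 0.817

Remaining items: X1, X2, X3, X4, X5 (k = 5).
Σσ²ᵢ = 1.90 + 2.31 + 2.13 + 2.59 + 2.56 = 11.49
σ²_T = 11.49 + 2 × 10.83 = 33.15
α (item deleted) = (5/4)·(1 − 11.49/33.15) = 0.817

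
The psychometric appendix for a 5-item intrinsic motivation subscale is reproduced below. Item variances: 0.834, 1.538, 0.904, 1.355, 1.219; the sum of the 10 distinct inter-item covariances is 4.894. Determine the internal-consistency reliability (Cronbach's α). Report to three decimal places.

Cronbach's α = 0.782

ΣVar(i) = 0.834 + 1.538 + 0.904 + 1.355 + 1.219 = 5.850
Sum of distinct covariances = 4.894
σ²_T = ΣVar(i) + 2·Σcov = 5.850 + 2 × 4.894 = 15.638
α = (5/4)·(1 − 5.850/15.638) = 0.782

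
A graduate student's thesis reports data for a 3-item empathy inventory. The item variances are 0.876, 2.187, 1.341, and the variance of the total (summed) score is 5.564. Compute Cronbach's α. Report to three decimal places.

Cronbach's α = 0.313

sum of item variances = 0.876 + 2.187 + 1.341 = 4.404
α = (k/(k−1))·(1 − sum of item variances/Var(T)) = (3/2)·(1 − 4.404/5.564) = 0.313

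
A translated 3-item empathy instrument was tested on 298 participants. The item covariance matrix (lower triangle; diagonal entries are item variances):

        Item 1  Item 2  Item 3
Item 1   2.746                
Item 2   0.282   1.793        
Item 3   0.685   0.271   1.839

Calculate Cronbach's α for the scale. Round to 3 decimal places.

sum of item variances = 2.746 + 1.793 + 1.839 = 6.378
Sum of off-diagonal covariances = 1.238
Var(T) = 6.378 + 2 × 1.238 = 8.854
α = (k/(k−1))·(1 − sum of item variances/Var(T)) = (3/2)·(1 − 6.378/8.854) = 0.419

Cronbach's α = 0.419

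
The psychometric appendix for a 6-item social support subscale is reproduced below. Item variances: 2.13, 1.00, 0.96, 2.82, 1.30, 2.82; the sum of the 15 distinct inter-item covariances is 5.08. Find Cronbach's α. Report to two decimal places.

sum of item variances = 2.13 + 1.00 + 0.96 + 2.82 + 1.30 + 2.82 = 11.03
Sum of distinct covariances = 5.08
Var(T) = sum of item variances + 2·Σcov = 11.03 + 2 × 5.08 = 21.19
α = (6/5)·(1 − 11.03/21.19) = 0.58

Cronbach's α = 0.58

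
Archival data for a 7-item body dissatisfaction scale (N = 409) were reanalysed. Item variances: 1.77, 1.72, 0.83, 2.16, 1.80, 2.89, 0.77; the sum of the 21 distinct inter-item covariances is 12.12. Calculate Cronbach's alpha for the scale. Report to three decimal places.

α = 0.782

ΣVar(i) = 1.77 + 1.72 + 0.83 + 2.16 + 1.80 + 2.89 + 0.77 = 11.94
Sum of distinct covariances = 12.12
σ²_total = ΣVar(i) + 2·Σcov = 11.94 + 2 × 12.12 = 36.18
α = (7/6)·(1 − 11.94/36.18) = 0.782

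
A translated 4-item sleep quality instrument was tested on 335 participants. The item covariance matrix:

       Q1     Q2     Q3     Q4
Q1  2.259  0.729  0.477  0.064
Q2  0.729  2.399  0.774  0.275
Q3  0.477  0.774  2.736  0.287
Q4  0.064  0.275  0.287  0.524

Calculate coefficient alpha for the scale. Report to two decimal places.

Σσ²ᵢ = 2.259 + 2.399 + 2.736 + 0.524 = 7.918
Sum of off-diagonal covariances = 2.606
Var(T) = 7.918 + 2 × 2.606 = 13.130
α = (k/(k−1))·(1 − Σσ²ᵢ/Var(T)) = (4/3)·(1 − 7.918/13.130) = 0.53

coefficient alpha = 0.53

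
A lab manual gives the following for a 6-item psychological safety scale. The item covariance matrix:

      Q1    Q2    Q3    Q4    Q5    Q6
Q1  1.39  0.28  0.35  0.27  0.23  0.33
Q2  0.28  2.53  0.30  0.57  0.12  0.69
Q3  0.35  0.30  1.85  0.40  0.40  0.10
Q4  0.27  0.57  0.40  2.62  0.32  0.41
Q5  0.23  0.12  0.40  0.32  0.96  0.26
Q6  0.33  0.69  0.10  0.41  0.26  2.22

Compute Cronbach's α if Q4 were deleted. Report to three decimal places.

Cronbach's α = 0.508

Remaining items: Q1, Q2, Q3, Q5, Q6 (k = 5).
Σσᵢ² = 1.39 + 2.53 + 1.85 + 0.96 + 2.22 = 8.95
Var(T) = 8.95 + 2 × 3.06 = 15.07
α (item deleted) = (5/4)·(1 − 8.95/15.07) = 0.508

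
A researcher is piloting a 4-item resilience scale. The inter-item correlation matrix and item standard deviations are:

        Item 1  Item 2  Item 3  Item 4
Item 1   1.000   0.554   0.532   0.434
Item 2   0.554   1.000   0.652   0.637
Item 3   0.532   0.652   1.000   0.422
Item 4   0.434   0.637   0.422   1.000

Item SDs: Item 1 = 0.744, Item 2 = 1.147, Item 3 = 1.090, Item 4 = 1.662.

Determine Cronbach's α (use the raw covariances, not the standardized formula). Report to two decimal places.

α = 0.79

Σσ²ᵢ = 0.744² + 1.147² + 1.090² + 1.662² = 5.8195
Covariances σ_ij = r_ij · s_i · s_j:
  σ(Item 1,Item 2) = 0.554 × 0.744 × 1.147 = 0.4728
  σ(Item 1,Item 3) = 0.532 × 0.744 × 1.090 = 0.4314
  σ(Item 1,Item 4) = 0.434 × 0.744 × 1.662 = 0.5367
  σ(Item 2,Item 3) = 0.652 × 1.147 × 1.090 = 0.8151
  σ(Item 2,Item 4) = 0.637 × 1.147 × 1.662 = 1.2143
  σ(Item 3,Item 4) = 0.422 × 1.090 × 1.662 = 0.7645
σ²_T = Σσ²ᵢ + 2·Σσ_ij = 5.8195 + 2 × 4.2348 = 14.2891
α = (4/3)·(1 − 5.8195/14.2891) = 0.79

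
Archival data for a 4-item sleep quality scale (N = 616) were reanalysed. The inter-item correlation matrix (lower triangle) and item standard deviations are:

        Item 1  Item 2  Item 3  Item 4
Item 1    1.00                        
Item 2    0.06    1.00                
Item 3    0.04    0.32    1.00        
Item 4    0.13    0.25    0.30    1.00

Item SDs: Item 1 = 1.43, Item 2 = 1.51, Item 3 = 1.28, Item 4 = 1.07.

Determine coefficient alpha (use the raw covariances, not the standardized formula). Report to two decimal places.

coefficient alpha = 0.45

Σσ²ᵢ = 1.43² + 1.51² + 1.28² + 1.07² = 7.1083
Covariances σ_ij = r_ij · s_i · s_j:
  σ(Item 1,Item 2) = 0.06 × 1.43 × 1.51 = 0.1296
  σ(Item 1,Item 3) = 0.04 × 1.43 × 1.28 = 0.0732
  σ(Item 1,Item 4) = 0.13 × 1.43 × 1.07 = 0.1989
  σ(Item 2,Item 3) = 0.32 × 1.51 × 1.28 = 0.6185
  σ(Item 2,Item 4) = 0.25 × 1.51 × 1.07 = 0.4039
  σ(Item 3,Item 4) = 0.30 × 1.28 × 1.07 = 0.4109
σ²_T = Σσ²ᵢ + 2·Σσ_ij = 7.1083 + 2 × 1.8350 = 10.7783
α = (4/3)·(1 − 7.1083/10.7783) = 0.45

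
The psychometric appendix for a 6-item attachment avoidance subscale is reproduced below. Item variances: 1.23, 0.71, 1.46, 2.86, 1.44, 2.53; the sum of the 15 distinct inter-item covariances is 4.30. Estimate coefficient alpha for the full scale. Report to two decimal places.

Σσᵢ² = 1.23 + 0.71 + 1.46 + 2.86 + 1.44 + 2.53 = 10.23
Sum of distinct covariances = 4.30
σ²_total = Σσᵢ² + 2·Σcov = 10.23 + 2 × 4.30 = 18.83
α = (6/5)·(1 − 10.23/18.83) = 0.55

α = 0.55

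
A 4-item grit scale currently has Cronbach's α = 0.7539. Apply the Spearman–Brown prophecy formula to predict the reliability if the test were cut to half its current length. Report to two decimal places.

predicted reliability = 0.61

Length factor m = 1/2
α' = m·α / (1 − (1−m)·α)
   = 1/2 × 0.7539 / (1 − (1 − 1/2) × 0.7539)
   = 0.3770 / 0.6230 = 0.61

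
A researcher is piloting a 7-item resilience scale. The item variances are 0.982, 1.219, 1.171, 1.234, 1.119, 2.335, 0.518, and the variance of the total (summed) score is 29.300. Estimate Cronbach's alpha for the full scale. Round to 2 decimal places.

α = 0.83

ΣVar(i) = 0.982 + 1.219 + 1.171 + 1.234 + 1.119 + 2.335 + 0.518 = 8.578
α = (k/(k−1))·(1 − ΣVar(i)/Var(T)) = (7/6)·(1 − 8.578/29.300) = 0.83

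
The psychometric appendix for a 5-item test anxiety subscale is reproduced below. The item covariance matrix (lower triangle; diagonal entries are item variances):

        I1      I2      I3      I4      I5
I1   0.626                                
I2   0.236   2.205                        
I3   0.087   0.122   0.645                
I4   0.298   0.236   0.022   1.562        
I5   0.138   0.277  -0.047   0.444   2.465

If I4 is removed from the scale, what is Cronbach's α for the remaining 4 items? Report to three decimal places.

Remaining items: I1, I2, I3, I5 (k = 4).
sum of item variances = 0.626 + 2.205 + 0.645 + 2.465 = 5.941
σ²_T = 5.941 + 2 × 0.813 = 7.567
α (item deleted) = (4/3)·(1 − 5.941/7.567) = 0.287

Cronbach's α = 0.287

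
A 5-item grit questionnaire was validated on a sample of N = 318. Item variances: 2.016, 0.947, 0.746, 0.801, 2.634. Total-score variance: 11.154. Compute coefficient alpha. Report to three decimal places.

coefficient alpha = 0.449

sum of item variances = 2.016 + 0.947 + 0.746 + 0.801 + 2.634 = 7.144
α = (k/(k−1))·(1 − sum of item variances/σ²_T) = (5/4)·(1 − 7.144/11.154) = 0.449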